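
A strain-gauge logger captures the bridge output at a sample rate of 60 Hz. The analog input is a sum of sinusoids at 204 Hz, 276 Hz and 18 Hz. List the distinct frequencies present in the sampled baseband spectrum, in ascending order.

18 Hz, 24 Hz

fs/2 = 30 Hz.
204 Hz mod fs = 24 Hz.
24 Hz ≤ fs/2 = 30 Hz, appears at 24 Hz.
276 Hz mod fs = 36 Hz.
36 Hz > fs/2 = 30 Hz, folds to fs − 36 Hz = 24 Hz.
18 Hz ≤ fs/2 = 30 Hz, passes unchanged.
Distinct values: {18 Hz, 24 Hz}.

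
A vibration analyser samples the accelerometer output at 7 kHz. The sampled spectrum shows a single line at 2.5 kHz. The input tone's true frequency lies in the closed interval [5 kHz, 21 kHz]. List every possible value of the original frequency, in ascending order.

9.5 kHz, 11.5 kHz, 16.5 kHz, 18.5 kHz

Frequencies that alias to 2.5 kHz are k·fs ± 2.5 kHz for integer k ≥ 0.
k=0: 2.5 kHz.
k=1: 4.5 kHz, 9.5 kHz.
k=2: 11.5 kHz, 16.5 kHz.
k=3: 18.5 kHz, 23.5 kHz.
k=4: 25.5 kHz, 30.5 kHz.
Within [5 kHz, 21 kHz]: 9.5 kHz, 11.5 kHz, 16.5 kHz, 18.5 kHz.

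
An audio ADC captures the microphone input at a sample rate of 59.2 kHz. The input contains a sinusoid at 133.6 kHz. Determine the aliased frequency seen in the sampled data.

133.6 kHz mod fs = 15.2 kHz.
15.2 kHz ≤ fs/2 = 29.6 kHz, appears at 15.2 kHz.

15.2 kHz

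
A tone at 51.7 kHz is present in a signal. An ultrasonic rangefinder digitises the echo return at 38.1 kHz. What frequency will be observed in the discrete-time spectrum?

51.7 kHz mod fs = 13.6 kHz.
13.6 kHz ≤ fs/2 = 19.05 kHz, appears at 13.6 kHz.

13.6 kHz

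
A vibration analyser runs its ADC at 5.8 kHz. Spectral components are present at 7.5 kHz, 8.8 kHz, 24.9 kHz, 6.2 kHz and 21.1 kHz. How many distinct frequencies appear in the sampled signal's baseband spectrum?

fs/2 = 2.9 kHz.
7.5 kHz mod fs = 1.7 kHz.
1.7 kHz ≤ fs/2 = 2.9 kHz, appears at 1.7 kHz.
8.8 kHz mod fs = 3 kHz.
3 kHz > fs/2 = 2.9 kHz, folds to fs − 3 kHz = 2.8 kHz.
24.9 kHz mod fs = 1.7 kHz.
1.7 kHz ≤ fs/2 = 2.9 kHz, appears at 1.7 kHz.
6.2 kHz mod fs = 0.4 kHz.
0.4 kHz ≤ fs/2 = 2.9 kHz, appears at 0.4 kHz.
21.1 kHz mod fs = 3.7 kHz.
3.7 kHz > fs/2 = 2.9 kHz, folds to fs − 3.7 kHz = 2.1 kHz.
Distinct values: {0.4 kHz, 1.7 kHz, 2.1 kHz, 2.8 kHz} → 4.

4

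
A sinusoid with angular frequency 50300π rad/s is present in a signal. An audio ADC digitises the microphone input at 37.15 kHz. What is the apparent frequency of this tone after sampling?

12 kHz

ω = 50300π rad/s → f = ω/(2π) = 25150 Hz = 25.15 kHz.
25.15 kHz > fs/2 = 18.575 kHz, folds to fs − 25.15 kHz = 12 kHz.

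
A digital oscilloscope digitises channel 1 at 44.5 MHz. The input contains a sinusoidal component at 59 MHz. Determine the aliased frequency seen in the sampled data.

59 MHz mod fs = 14.5 MHz.
14.5 MHz ≤ fs/2 = 22.25 MHz, appears at 14.5 MHz.

14.5 MHz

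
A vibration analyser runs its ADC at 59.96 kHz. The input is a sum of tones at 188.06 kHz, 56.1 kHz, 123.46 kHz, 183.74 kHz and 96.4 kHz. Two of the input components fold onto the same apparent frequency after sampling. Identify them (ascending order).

56.1 kHz, 183.74 kHz

fs/2 = 29.98 kHz.
188.06 kHz mod fs = 8.18 kHz.
8.18 kHz ≤ fs/2 = 29.98 kHz, appears at 8.18 kHz.
56.1 kHz > fs/2 = 29.98 kHz, folds to fs − 56.1 kHz = 3.86 kHz.
123.46 kHz mod fs = 3.54 kHz.
3.54 kHz ≤ fs/2 = 29.98 kHz, appears at 3.54 kHz.
183.74 kHz mod fs = 3.86 kHz.
3.86 kHz ≤ fs/2 = 29.98 kHz, appears at 3.86 kHz.
96.4 kHz mod fs = 36.44 kHz.
36.44 kHz > fs/2 = 29.98 kHz, folds to fs − 36.44 kHz = 23.52 kHz.
56.1 kHz and 183.74 kHz both map to 3.86 kHz.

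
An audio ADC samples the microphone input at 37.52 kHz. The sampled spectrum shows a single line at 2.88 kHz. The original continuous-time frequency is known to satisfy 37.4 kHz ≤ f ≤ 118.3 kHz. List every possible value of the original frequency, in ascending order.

40.4 kHz, 72.16 kHz, 77.92 kHz, 109.68 kHz, 115.44 kHz

Frequencies that alias to 2.88 kHz are k·fs ± 2.88 kHz for integer k ≥ 0.
k=0: 2.88 kHz.
k=1: 34.64 kHz, 40.4 kHz.
k=2: 72.16 kHz, 77.92 kHz.
k=3: 109.68 kHz, 115.44 kHz.
k=4: 147.2 kHz, 152.96 kHz.
Within [37.4 kHz, 118.3 kHz]: 40.4 kHz, 72.16 kHz, 77.92 kHz, 109.68 kHz, 115.44 kHz.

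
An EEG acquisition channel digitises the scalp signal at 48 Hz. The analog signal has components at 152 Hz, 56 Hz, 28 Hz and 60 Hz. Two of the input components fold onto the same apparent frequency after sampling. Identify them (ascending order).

56 Hz, 152 Hz

fs/2 = 24 Hz.
152 Hz mod fs = 8 Hz.
8 Hz ≤ fs/2 = 24 Hz, appears at 8 Hz.
56 Hz mod fs = 8 Hz.
8 Hz ≤ fs/2 = 24 Hz, appears at 8 Hz.
28 Hz > fs/2 = 24 Hz, folds to fs − 28 Hz = 20 Hz.
60 Hz mod fs = 12 Hz.
12 Hz ≤ fs/2 = 24 Hz, appears at 12 Hz.
56 Hz and 152 Hz both map to 8 Hz.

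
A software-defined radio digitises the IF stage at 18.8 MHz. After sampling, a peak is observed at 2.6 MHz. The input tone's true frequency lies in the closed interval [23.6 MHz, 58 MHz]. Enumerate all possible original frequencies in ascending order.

Frequencies that alias to 2.6 MHz are k·fs ± 2.6 MHz for integer k ≥ 0.
k=0: 2.6 MHz.
k=1: 16.2 MHz, 21.4 MHz.
k=2: 35 MHz, 40.2 MHz.
k=3: 53.8 MHz, 59 MHz.
k=4: 72.6 MHz, 77.8 MHz.
Within [23.6 MHz, 58 MHz]: 35 MHz, 40.2 MHz, 53.8 MHz.

35 MHz, 40.2 MHz, 53.8 MHz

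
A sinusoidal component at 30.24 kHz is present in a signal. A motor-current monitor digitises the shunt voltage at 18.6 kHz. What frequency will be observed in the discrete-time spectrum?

30.24 kHz mod fs = 11.64 kHz.
11.64 kHz > fs/2 = 9.3 kHz, folds to fs − 11.64 kHz = 6.96 kHz.

6.96 kHz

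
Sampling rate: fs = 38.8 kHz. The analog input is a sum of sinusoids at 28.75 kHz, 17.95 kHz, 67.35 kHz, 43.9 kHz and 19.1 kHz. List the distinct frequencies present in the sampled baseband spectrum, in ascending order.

5.1 kHz, 10.05 kHz, 10.25 kHz, 17.95 kHz, 19.1 kHz

fs/2 = 19.4 kHz.
28.75 kHz > fs/2 = 19.4 kHz, folds to fs − 28.75 kHz = 10.05 kHz.
17.95 kHz ≤ fs/2 = 19.4 kHz, passes unchanged.
67.35 kHz mod fs = 28.55 kHz.
28.55 kHz > fs/2 = 19.4 kHz, folds to fs − 28.55 kHz = 10.25 kHz.
43.9 kHz mod fs = 5.1 kHz.
5.1 kHz ≤ fs/2 = 19.4 kHz, appears at 5.1 kHz.
19.1 kHz ≤ fs/2 = 19.4 kHz, passes unchanged.
Distinct values: {5.1 kHz, 10.05 kHz, 10.25 kHz, 17.95 kHz, 19.1 kHz}.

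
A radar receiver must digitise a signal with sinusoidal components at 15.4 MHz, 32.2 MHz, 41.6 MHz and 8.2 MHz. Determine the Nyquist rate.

Highest-frequency component: 41.6 MHz.
Nyquist rate = 2 × 41.6 MHz = 83.2 MHz.

83.2 MHz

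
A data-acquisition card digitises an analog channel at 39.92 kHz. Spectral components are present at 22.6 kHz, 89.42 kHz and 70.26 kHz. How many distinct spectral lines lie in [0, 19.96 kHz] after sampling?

2

fs/2 = 19.96 kHz.
22.6 kHz > fs/2 = 19.96 kHz, folds to fs − 22.6 kHz = 17.32 kHz.
89.42 kHz mod fs = 9.58 kHz.
9.58 kHz ≤ fs/2 = 19.96 kHz, appears at 9.58 kHz.
70.26 kHz mod fs = 30.34 kHz.
30.34 kHz > fs/2 = 19.96 kHz, folds to fs − 30.34 kHz = 9.58 kHz.
Distinct values: {9.58 kHz, 17.32 kHz} → 2.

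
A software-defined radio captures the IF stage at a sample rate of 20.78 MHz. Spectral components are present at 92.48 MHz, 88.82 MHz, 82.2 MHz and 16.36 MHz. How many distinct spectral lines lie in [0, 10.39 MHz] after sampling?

fs/2 = 10.39 MHz.
92.48 MHz mod fs = 9.36 MHz.
9.36 MHz ≤ fs/2 = 10.39 MHz, appears at 9.36 MHz.
88.82 MHz mod fs = 5.7 MHz.
5.7 MHz ≤ fs/2 = 10.39 MHz, appears at 5.7 MHz.
82.2 MHz mod fs = 19.86 MHz.
19.86 MHz > fs/2 = 10.39 MHz, folds to fs − 19.86 MHz = 0.92 MHz.
16.36 MHz > fs/2 = 10.39 MHz, folds to fs − 16.36 MHz = 4.42 MHz.
Distinct values: {0.92 MHz, 4.42 MHz, 5.7 MHz, 9.36 MHz} → 4.

4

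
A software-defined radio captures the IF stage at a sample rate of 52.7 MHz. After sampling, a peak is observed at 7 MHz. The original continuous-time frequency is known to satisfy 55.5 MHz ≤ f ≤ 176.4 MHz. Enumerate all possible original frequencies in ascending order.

Frequencies that alias to 7 MHz are k·fs ± 7 MHz for integer k ≥ 0.
k=0: 7 MHz.
k=1: 45.7 MHz, 59.7 MHz.
k=2: 98.4 MHz, 112.4 MHz.
k=3: 151.1 MHz, 165.1 MHz.
k=4: 203.8 MHz, 217.8 MHz.
Within [55.5 MHz, 176.4 MHz]: 59.7 MHz, 98.4 MHz, 112.4 MHz, 151.1 MHz, 165.1 MHz.

59.7 MHz, 98.4 MHz, 112.4 MHz, 151.1 MHz, 165.1 MHz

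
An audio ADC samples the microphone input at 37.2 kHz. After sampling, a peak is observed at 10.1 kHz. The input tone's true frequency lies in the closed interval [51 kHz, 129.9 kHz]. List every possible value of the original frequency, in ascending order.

Frequencies that alias to 10.1 kHz are k·fs ± 10.1 kHz for integer k ≥ 0.
k=0: 10.1 kHz.
k=1: 27.1 kHz, 47.3 kHz.
k=2: 64.3 kHz, 84.5 kHz.
k=3: 101.5 kHz, 121.7 kHz.
k=4: 138.7 kHz, 158.9 kHz.
Within [51 kHz, 129.9 kHz]: 64.3 kHz, 84.5 kHz, 101.5 kHz, 121.7 kHz.

64.3 kHz, 84.5 kHz, 101.5 kHz, 121.7 kHz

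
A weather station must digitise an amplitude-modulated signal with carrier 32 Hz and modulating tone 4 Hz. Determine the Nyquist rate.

72 Hz

AM sidebands sit at fc ± fm = 28 Hz and 36 Hz.
Highest-frequency component: 36 Hz.
Nyquist rate = 2 × 36 Hz = 72 Hz.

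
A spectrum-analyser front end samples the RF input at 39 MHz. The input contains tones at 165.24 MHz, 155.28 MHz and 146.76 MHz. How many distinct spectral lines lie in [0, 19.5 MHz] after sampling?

2

fs/2 = 19.5 MHz.
165.24 MHz mod fs = 9.24 MHz.
9.24 MHz ≤ fs/2 = 19.5 MHz, appears at 9.24 MHz.
155.28 MHz mod fs = 38.28 MHz.
38.28 MHz > fs/2 = 19.5 MHz, folds to fs − 38.28 MHz = 0.72 MHz.
146.76 MHz mod fs = 29.76 MHz.
29.76 MHz > fs/2 = 19.5 MHz, folds to fs − 29.76 MHz = 9.24 MHz.
Distinct values: {0.72 MHz, 9.24 MHz} → 2.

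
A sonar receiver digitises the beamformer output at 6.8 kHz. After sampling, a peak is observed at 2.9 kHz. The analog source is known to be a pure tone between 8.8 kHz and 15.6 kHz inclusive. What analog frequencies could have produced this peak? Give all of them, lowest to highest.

9.7 kHz, 10.7 kHz

Frequencies that alias to 2.9 kHz are k·fs ± 2.9 kHz for integer k ≥ 0.
k=0: 2.9 kHz.
k=1: 3.9 kHz, 9.7 kHz.
k=2: 10.7 kHz, 16.5 kHz.
k=3: 17.5 kHz, 23.3 kHz.
Within [8.8 kHz, 15.6 kHz]: 9.7 kHz, 10.7 kHz.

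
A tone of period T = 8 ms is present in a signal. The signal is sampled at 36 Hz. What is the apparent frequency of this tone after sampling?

T = 8 ms → f = 1/T = 125 Hz.
125 Hz mod fs = 17 Hz.
17 Hz ≤ fs/2 = 18 Hz, appears at 17 Hz.

17 Hz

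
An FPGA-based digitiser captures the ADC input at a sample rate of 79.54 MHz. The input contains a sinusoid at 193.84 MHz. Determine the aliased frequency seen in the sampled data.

34.76 MHz

193.84 MHz mod fs = 34.76 MHz.
34.76 MHz ≤ fs/2 = 39.77 MHz, appears at 34.76 MHz.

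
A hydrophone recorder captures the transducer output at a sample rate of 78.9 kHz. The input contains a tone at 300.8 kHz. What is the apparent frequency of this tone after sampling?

300.8 kHz mod fs = 64.1 kHz.
64.1 kHz > fs/2 = 39.45 kHz, folds to fs − 64.1 kHz = 14.8 kHz.

14.8 kHz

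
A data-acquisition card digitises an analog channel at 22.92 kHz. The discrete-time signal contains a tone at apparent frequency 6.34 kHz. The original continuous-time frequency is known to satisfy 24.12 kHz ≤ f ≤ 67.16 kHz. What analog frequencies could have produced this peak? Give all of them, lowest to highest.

Frequencies that alias to 6.34 kHz are k·fs ± 6.34 kHz for integer k ≥ 0.
k=0: 6.34 kHz.
k=1: 16.58 kHz, 29.26 kHz.
k=2: 39.5 kHz, 52.18 kHz.
k=3: 62.42 kHz, 75.1 kHz.
k=4: 85.34 kHz, 98.02 kHz.
Within [24.12 kHz, 67.16 kHz]: 29.26 kHz, 39.5 kHz, 52.18 kHz, 62.42 kHz.

29.26 kHz, 39.5 kHz, 52.18 kHz, 62.42 kHz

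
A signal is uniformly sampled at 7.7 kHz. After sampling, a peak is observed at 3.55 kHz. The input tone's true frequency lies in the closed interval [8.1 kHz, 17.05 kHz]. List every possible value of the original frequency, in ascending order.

11.25 kHz, 11.85 kHz

Frequencies that alias to 3.55 kHz are k·fs ± 3.55 kHz for integer k ≥ 0.
k=0: 3.55 kHz.
k=1: 4.15 kHz, 11.25 kHz.
k=2: 11.85 kHz, 18.95 kHz.
k=3: 19.55 kHz, 26.65 kHz.
Within [8.1 kHz, 17.05 kHz]: 11.25 kHz, 11.85 kHz.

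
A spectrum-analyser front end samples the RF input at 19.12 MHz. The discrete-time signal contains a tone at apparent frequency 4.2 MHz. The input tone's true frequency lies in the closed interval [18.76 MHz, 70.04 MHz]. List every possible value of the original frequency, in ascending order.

Frequencies that alias to 4.2 MHz are k·fs ± 4.2 MHz for integer k ≥ 0.
k=0: 4.2 MHz.
k=1: 14.92 MHz, 23.32 MHz.
k=2: 34.04 MHz, 42.44 MHz.
k=3: 53.16 MHz, 61.56 MHz.
k=4: 72.28 MHz, 80.68 MHz.
Within [18.76 MHz, 70.04 MHz]: 23.32 MHz, 34.04 MHz, 42.44 MHz, 53.16 MHz, 61.56 MHz.

23.32 MHz, 34.04 MHz, 42.44 MHz, 53.16 MHz, 61.56 MHz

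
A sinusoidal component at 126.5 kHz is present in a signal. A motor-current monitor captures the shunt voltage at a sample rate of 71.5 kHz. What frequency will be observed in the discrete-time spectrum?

16.5 kHz

126.5 kHz mod fs = 55 kHz.
55 kHz > fs/2 = 35.75 kHz, folds to fs − 55 kHz = 16.5 kHz.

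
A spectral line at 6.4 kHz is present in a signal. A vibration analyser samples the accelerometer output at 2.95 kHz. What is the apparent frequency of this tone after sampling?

6.4 kHz mod fs = 0.5 kHz.
0.5 kHz ≤ fs/2 = 1.475 kHz, appears at 0.5 kHz.

0.5 kHz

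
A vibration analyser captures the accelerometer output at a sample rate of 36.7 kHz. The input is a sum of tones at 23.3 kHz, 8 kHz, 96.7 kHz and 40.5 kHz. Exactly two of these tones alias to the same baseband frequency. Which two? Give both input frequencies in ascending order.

23.3 kHz, 96.7 kHz

fs/2 = 18.35 kHz.
23.3 kHz > fs/2 = 18.35 kHz, folds to fs − 23.3 kHz = 13.4 kHz.
8 kHz ≤ fs/2 = 18.35 kHz, passes unchanged.
96.7 kHz mod fs = 23.3 kHz.
23.3 kHz > fs/2 = 18.35 kHz, folds to fs − 23.3 kHz = 13.4 kHz.
40.5 kHz mod fs = 3.8 kHz.
3.8 kHz ≤ fs/2 = 18.35 kHz, appears at 3.8 kHz.
23.3 kHz and 96.7 kHz both map to 13.4 kHz.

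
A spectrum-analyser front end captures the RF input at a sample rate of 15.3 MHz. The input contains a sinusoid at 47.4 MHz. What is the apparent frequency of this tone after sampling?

47.4 MHz mod fs = 1.5 MHz.
1.5 MHz ≤ fs/2 = 7.65 MHz, appears at 1.5 MHz.

1.5 MHz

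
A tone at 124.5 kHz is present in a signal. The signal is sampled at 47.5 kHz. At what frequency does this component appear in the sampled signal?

124.5 kHz mod fs = 29.5 kHz.
29.5 kHz > fs/2 = 23.75 kHz, folds to fs − 29.5 kHz = 18 kHz.

18 kHz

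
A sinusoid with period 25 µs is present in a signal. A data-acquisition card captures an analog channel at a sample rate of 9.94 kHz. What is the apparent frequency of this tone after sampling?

0.24 kHz

T = 25 µs → f = 1/T = 40 kHz.
40 kHz mod fs = 0.24 kHz.
0.24 kHz ≤ fs/2 = 4.97 kHz, appears at 0.24 kHz.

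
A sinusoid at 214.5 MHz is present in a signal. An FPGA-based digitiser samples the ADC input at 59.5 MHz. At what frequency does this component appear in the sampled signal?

214.5 MHz mod fs = 36 MHz.
36 MHz > fs/2 = 29.75 MHz, folds to fs − 36 MHz = 23.5 MHz.

23.5 MHz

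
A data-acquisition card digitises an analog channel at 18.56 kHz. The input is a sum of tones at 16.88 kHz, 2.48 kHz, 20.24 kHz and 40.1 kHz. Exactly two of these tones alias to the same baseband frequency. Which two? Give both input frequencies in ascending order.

16.88 kHz, 20.24 kHz

fs/2 = 9.28 kHz.
16.88 kHz > fs/2 = 9.28 kHz, folds to fs − 16.88 kHz = 1.68 kHz.
2.48 kHz ≤ fs/2 = 9.28 kHz, passes unchanged.
20.24 kHz mod fs = 1.68 kHz.
1.68 kHz ≤ fs/2 = 9.28 kHz, appears at 1.68 kHz.
40.1 kHz mod fs = 2.98 kHz.
2.98 kHz ≤ fs/2 = 9.28 kHz, appears at 2.98 kHz.
16.88 kHz and 20.24 kHz both map to 1.68 kHz.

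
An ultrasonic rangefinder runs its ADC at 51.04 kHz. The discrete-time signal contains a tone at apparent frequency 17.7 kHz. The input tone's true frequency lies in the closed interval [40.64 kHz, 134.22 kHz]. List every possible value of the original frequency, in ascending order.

68.74 kHz, 84.38 kHz, 119.78 kHz

Frequencies that alias to 17.7 kHz are k·fs ± 17.7 kHz for integer k ≥ 0.
k=0: 17.7 kHz.
k=1: 33.34 kHz, 68.74 kHz.
k=2: 84.38 kHz, 119.78 kHz.
k=3: 135.42 kHz, 170.82 kHz.
Within [40.64 kHz, 134.22 kHz]: 68.74 kHz, 84.38 kHz, 119.78 kHz.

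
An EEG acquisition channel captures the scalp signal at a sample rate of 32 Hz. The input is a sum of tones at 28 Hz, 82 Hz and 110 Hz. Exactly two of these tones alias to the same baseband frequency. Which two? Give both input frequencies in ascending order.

fs/2 = 16 Hz.
28 Hz > fs/2 = 16 Hz, folds to fs − 28 Hz = 4 Hz.
82 Hz mod fs = 18 Hz.
18 Hz > fs/2 = 16 Hz, folds to fs − 18 Hz = 14 Hz.
110 Hz mod fs = 14 Hz.
14 Hz ≤ fs/2 = 16 Hz, appears at 14 Hz.
82 Hz and 110 Hz both map to 14 Hz.

82 Hz, 110 Hz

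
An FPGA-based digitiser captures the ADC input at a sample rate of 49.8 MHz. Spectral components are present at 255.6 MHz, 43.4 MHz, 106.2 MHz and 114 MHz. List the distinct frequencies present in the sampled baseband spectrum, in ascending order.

6.4 MHz, 6.6 MHz, 14.4 MHz

fs/2 = 24.9 MHz.
255.6 MHz mod fs = 6.6 MHz.
6.6 MHz ≤ fs/2 = 24.9 MHz, appears at 6.6 MHz.
43.4 MHz > fs/2 = 24.9 MHz, folds to fs − 43.4 MHz = 6.4 MHz.
106.2 MHz mod fs = 6.6 MHz.
6.6 MHz ≤ fs/2 = 24.9 MHz, appears at 6.6 MHz.
114 MHz mod fs = 14.4 MHz.
14.4 MHz ≤ fs/2 = 24.9 MHz, appears at 14.4 MHz.
Distinct values: {6.4 MHz, 6.6 MHz, 14.4 MHz}.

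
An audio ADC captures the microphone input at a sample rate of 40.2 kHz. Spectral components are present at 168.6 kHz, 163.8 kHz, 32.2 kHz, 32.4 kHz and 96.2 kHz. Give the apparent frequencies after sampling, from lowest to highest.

3 kHz, 7.8 kHz, 8 kHz, 15.8 kHz

fs/2 = 20.1 kHz.
168.6 kHz mod fs = 7.8 kHz.
7.8 kHz ≤ fs/2 = 20.1 kHz, appears at 7.8 kHz.
163.8 kHz mod fs = 3 kHz.
3 kHz ≤ fs/2 = 20.1 kHz, appears at 3 kHz.
32.2 kHz > fs/2 = 20.1 kHz, folds to fs − 32.2 kHz = 8 kHz.
32.4 kHz > fs/2 = 20.1 kHz, folds to fs − 32.4 kHz = 7.8 kHz.
96.2 kHz mod fs = 15.8 kHz.
15.8 kHz ≤ fs/2 = 20.1 kHz, appears at 15.8 kHz.
Distinct values: {3 kHz, 7.8 kHz, 8 kHz, 15.8 kHz}.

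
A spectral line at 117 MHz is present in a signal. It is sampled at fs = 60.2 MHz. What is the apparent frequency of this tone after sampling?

117 MHz mod fs = 56.8 MHz.
56.8 MHz > fs/2 = 30.1 MHz, folds to fs − 56.8 MHz = 3.4 MHz.

3.4 MHz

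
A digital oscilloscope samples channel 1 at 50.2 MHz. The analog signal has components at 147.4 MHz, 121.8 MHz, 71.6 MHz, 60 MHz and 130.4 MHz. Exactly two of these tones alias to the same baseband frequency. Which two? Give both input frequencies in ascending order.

fs/2 = 25.1 MHz.
147.4 MHz mod fs = 47 MHz.
47 MHz > fs/2 = 25.1 MHz, folds to fs − 47 MHz = 3.2 MHz.
121.8 MHz mod fs = 21.4 MHz.
21.4 MHz ≤ fs/2 = 25.1 MHz, appears at 21.4 MHz.
71.6 MHz mod fs = 21.4 MHz.
21.4 MHz ≤ fs/2 = 25.1 MHz, appears at 21.4 MHz.
60 MHz mod fs = 9.8 MHz.
9.8 MHz ≤ fs/2 = 25.1 MHz, appears at 9.8 MHz.
130.4 MHz mod fs = 30 MHz.
30 MHz > fs/2 = 25.1 MHz, folds to fs − 30 MHz = 20.2 MHz.
71.6 MHz and 121.8 MHz both map to 21.4 MHz.

71.6 MHz, 121.8 MHz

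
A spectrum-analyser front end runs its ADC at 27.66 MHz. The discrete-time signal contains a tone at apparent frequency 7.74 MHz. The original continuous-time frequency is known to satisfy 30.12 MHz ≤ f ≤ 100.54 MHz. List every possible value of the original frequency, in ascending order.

35.4 MHz, 47.58 MHz, 63.06 MHz, 75.24 MHz, 90.72 MHz

Frequencies that alias to 7.74 MHz are k·fs ± 7.74 MHz for integer k ≥ 0.
k=0: 7.74 MHz.
k=1: 19.92 MHz, 35.4 MHz.
k=2: 47.58 MHz, 63.06 MHz.
k=3: 75.24 MHz, 90.72 MHz.
k=4: 102.9 MHz, 118.38 MHz.
Within [30.12 MHz, 100.54 MHz]: 35.4 MHz, 47.58 MHz, 63.06 MHz, 75.24 MHz, 90.72 MHz.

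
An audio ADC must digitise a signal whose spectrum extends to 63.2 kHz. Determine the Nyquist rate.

Nyquist rate = 2 × 63.2 kHz = 126.4 kHz.

126.4 kHz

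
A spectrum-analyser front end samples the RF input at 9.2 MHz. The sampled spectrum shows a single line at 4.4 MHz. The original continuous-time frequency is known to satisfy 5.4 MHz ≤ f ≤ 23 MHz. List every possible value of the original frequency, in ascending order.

Frequencies that alias to 4.4 MHz are k·fs ± 4.4 MHz for integer k ≥ 0.
k=0: 4.4 MHz.
k=1: 4.8 MHz, 13.6 MHz.
k=2: 14 MHz, 22.8 MHz.
k=3: 23.2 MHz, 32 MHz.
Within [5.4 MHz, 23 MHz]: 13.6 MHz, 14 MHz, 22.8 MHz.

13.6 MHz, 14 MHz, 22.8 MHz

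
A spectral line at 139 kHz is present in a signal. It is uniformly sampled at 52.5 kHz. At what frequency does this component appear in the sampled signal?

139 kHz mod fs = 34 kHz.
34 kHz > fs/2 = 26.25 kHz, folds to fs − 34 kHz = 18.5 kHz.

18.5 kHz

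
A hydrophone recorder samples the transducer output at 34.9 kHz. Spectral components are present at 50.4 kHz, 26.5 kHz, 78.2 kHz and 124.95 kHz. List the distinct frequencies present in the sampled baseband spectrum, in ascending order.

fs/2 = 17.45 kHz.
50.4 kHz mod fs = 15.5 kHz.
15.5 kHz ≤ fs/2 = 17.45 kHz, appears at 15.5 kHz.
26.5 kHz > fs/2 = 17.45 kHz, folds to fs − 26.5 kHz = 8.4 kHz.
78.2 kHz mod fs = 8.4 kHz.
8.4 kHz ≤ fs/2 = 17.45 kHz, appears at 8.4 kHz.
124.95 kHz mod fs = 20.25 kHz.
20.25 kHz > fs/2 = 17.45 kHz, folds to fs − 20.25 kHz = 14.65 kHz.
Distinct values: {8.4 kHz, 14.65 kHz, 15.5 kHz}.

8.4 kHz, 14.65 kHz, 15.5 kHz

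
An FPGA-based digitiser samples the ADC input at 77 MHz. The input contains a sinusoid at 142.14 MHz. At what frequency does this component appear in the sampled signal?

142.14 MHz mod fs = 65.14 MHz.
65.14 MHz > fs/2 = 38.5 MHz, folds to fs − 65.14 MHz = 11.86 MHz.

11.86 MHz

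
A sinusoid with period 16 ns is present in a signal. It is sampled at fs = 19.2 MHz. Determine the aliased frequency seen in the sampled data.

4.9 MHz

T = 16 ns → f = 1/T = 62.5 MHz.
62.5 MHz mod fs = 4.9 MHz.
4.9 MHz ≤ fs/2 = 9.6 MHz, appears at 4.9 MHz.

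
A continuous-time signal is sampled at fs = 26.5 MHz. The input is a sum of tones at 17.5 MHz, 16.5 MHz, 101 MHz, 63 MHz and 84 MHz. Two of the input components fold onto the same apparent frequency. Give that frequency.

10 MHz

fs/2 = 13.25 MHz.
17.5 MHz > fs/2 = 13.25 MHz, folds to fs − 17.5 MHz = 9 MHz.
16.5 MHz > fs/2 = 13.25 MHz, folds to fs − 16.5 MHz = 10 MHz.
101 MHz mod fs = 21.5 MHz.
21.5 MHz > fs/2 = 13.25 MHz, folds to fs − 21.5 MHz = 5 MHz.
63 MHz mod fs = 10 MHz.
10 MHz ≤ fs/2 = 13.25 MHz, appears at 10 MHz.
84 MHz mod fs = 4.5 MHz.
4.5 MHz ≤ fs/2 = 13.25 MHz, appears at 4.5 MHz.
16.5 MHz and 63 MHz both map to 10 MHz.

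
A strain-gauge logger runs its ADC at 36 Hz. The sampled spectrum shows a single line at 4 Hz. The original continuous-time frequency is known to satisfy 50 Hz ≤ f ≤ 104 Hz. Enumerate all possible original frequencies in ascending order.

68 Hz, 76 Hz, 104 Hz

Frequencies that alias to 4 Hz are k·fs ± 4 Hz for integer k ≥ 0.
k=0: 4 Hz.
k=1: 32 Hz, 40 Hz.
k=2: 68 Hz, 76 Hz.
k=3: 104 Hz, 112 Hz.
k=4: 140 Hz, 148 Hz.
Within [50 Hz, 104 Hz]: 68 Hz, 76 Hz, 104 Hz.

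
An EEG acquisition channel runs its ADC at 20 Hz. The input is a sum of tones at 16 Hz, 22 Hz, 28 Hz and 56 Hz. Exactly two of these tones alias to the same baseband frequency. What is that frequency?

fs/2 = 10 Hz.
16 Hz > fs/2 = 10 Hz, folds to fs − 16 Hz = 4 Hz.
22 Hz mod fs = 2 Hz.
2 Hz ≤ fs/2 = 10 Hz, appears at 2 Hz.
28 Hz mod fs = 8 Hz.
8 Hz ≤ fs/2 = 10 Hz, appears at 8 Hz.
56 Hz mod fs = 16 Hz.
16 Hz > fs/2 = 10 Hz, folds to fs − 16 Hz = 4 Hz.
16 Hz and 56 Hz both map to 4 Hz.

4 Hz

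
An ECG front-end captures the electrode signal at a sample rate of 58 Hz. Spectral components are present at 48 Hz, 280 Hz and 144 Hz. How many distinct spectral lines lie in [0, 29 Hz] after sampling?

fs/2 = 29 Hz.
48 Hz > fs/2 = 29 Hz, folds to fs − 48 Hz = 10 Hz.
280 Hz mod fs = 48 Hz.
48 Hz > fs/2 = 29 Hz, folds to fs − 48 Hz = 10 Hz.
144 Hz mod fs = 28 Hz.
28 Hz ≤ fs/2 = 29 Hz, appears at 28 Hz.
Distinct values: {10 Hz, 28 Hz} → 2.

2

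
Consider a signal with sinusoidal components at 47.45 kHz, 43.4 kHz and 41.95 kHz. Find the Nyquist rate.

Highest-frequency component: 47.45 kHz.
Nyquist rate = 2 × 47.45 kHz = 94.9 kHz.

94.9 kHz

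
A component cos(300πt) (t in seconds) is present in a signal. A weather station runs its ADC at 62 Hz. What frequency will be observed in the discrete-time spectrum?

26 Hz

ω = 300π rad/s → f = ω/(2π) = 150 Hz.
150 Hz mod fs = 26 Hz.
26 Hz ≤ fs/2 = 31 Hz, appears at 26 Hz.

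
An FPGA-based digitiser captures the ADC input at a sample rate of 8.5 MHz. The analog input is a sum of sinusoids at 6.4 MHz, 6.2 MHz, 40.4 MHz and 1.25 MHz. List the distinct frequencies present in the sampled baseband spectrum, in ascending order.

1.25 MHz, 2.1 MHz, 2.3 MHz

fs/2 = 4.25 MHz.
6.4 MHz > fs/2 = 4.25 MHz, folds to fs − 6.4 MHz = 2.1 MHz.
6.2 MHz > fs/2 = 4.25 MHz, folds to fs − 6.2 MHz = 2.3 MHz.
40.4 MHz mod fs = 6.4 MHz.
6.4 MHz > fs/2 = 4.25 MHz, folds to fs − 6.4 MHz = 2.1 MHz.
1.25 MHz ≤ fs/2 = 4.25 MHz, passes unchanged.
Distinct values: {1.25 MHz, 2.1 MHz, 2.3 MHz}.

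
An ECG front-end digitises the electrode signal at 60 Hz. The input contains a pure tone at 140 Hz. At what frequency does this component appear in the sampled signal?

20 Hz

140 Hz mod fs = 20 Hz.
20 Hz ≤ fs/2 = 30 Hz, appears at 20 Hz.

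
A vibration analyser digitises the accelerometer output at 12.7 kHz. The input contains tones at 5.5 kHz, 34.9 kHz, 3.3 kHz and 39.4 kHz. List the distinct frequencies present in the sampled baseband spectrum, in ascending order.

fs/2 = 6.35 kHz.
5.5 kHz ≤ fs/2 = 6.35 kHz, passes unchanged.
34.9 kHz mod fs = 9.5 kHz.
9.5 kHz > fs/2 = 6.35 kHz, folds to fs − 9.5 kHz = 3.2 kHz.
3.3 kHz ≤ fs/2 = 6.35 kHz, passes unchanged.
39.4 kHz mod fs = 1.3 kHz.
1.3 kHz ≤ fs/2 = 6.35 kHz, appears at 1.3 kHz.
Distinct values: {1.3 kHz, 3.2 kHz, 3.3 kHz, 5.5 kHz}.

1.3 kHz, 3.2 kHz, 3.3 kHz, 5.5 kHz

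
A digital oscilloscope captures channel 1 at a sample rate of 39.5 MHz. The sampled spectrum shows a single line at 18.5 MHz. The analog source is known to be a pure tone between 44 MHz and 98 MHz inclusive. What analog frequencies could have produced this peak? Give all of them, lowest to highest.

Frequencies that alias to 18.5 MHz are k·fs ± 18.5 MHz for integer k ≥ 0.
k=0: 18.5 MHz.
k=1: 21 MHz, 58 MHz.
k=2: 60.5 MHz, 97.5 MHz.
k=3: 100 MHz, 137 MHz.
Within [44 MHz, 98 MHz]: 58 MHz, 60.5 MHz, 97.5 MHz.

58 MHz, 60.5 MHz, 97.5 MHz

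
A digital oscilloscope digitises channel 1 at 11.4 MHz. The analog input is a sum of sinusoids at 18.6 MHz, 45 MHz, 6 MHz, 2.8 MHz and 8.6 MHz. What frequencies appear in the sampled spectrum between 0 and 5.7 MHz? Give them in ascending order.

fs/2 = 5.7 MHz.
18.6 MHz mod fs = 7.2 MHz.
7.2 MHz > fs/2 = 5.7 MHz, folds to fs − 7.2 MHz = 4.2 MHz.
45 MHz mod fs = 10.8 MHz.
10.8 MHz > fs/2 = 5.7 MHz, folds to fs − 10.8 MHz = 0.6 MHz.
6 MHz > fs/2 = 5.7 MHz, folds to fs − 6 MHz = 5.4 MHz.
2.8 MHz ≤ fs/2 = 5.7 MHz, passes unchanged.
8.6 MHz > fs/2 = 5.7 MHz, folds to fs − 8.6 MHz = 2.8 MHz.
Distinct values: {0.6 MHz, 2.8 MHz, 4.2 MHz, 5.4 MHz}.

0.6 MHz, 2.8 MHz, 4.2 MHz, 5.4 MHz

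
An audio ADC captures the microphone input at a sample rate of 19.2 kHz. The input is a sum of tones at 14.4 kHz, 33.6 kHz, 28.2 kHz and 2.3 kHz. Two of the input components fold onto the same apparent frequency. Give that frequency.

4.8 kHz

fs/2 = 9.6 kHz.
14.4 kHz > fs/2 = 9.6 kHz, folds to fs − 14.4 kHz = 4.8 kHz.
33.6 kHz mod fs = 14.4 kHz.
14.4 kHz > fs/2 = 9.6 kHz, folds to fs − 14.4 kHz = 4.8 kHz.
28.2 kHz mod fs = 9 kHz.
9 kHz ≤ fs/2 = 9.6 kHz, appears at 9 kHz.
2.3 kHz ≤ fs/2 = 9.6 kHz, passes unchanged.
14.4 kHz and 33.6 kHz both map to 4.8 kHz.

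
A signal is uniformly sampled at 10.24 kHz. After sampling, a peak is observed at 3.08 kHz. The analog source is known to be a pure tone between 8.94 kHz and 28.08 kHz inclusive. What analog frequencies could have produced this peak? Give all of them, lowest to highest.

13.32 kHz, 17.4 kHz, 23.56 kHz, 27.64 kHz

Frequencies that alias to 3.08 kHz are k·fs ± 3.08 kHz for integer k ≥ 0.
k=0: 3.08 kHz.
k=1: 7.16 kHz, 13.32 kHz.
k=2: 17.4 kHz, 23.56 kHz.
k=3: 27.64 kHz, 33.8 kHz.
k=4: 37.88 kHz, 44.04 kHz.
Within [8.94 kHz, 28.08 kHz]: 13.32 kHz, 17.4 kHz, 23.56 kHz, 27.64 kHz.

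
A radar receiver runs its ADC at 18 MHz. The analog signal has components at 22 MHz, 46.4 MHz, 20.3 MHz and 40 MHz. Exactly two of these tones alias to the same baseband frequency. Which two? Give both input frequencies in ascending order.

22 MHz, 40 MHz

fs/2 = 9 MHz.
22 MHz mod fs = 4 MHz.
4 MHz ≤ fs/2 = 9 MHz, appears at 4 MHz.
46.4 MHz mod fs = 10.4 MHz.
10.4 MHz > fs/2 = 9 MHz, folds to fs − 10.4 MHz = 7.6 MHz.
20.3 MHz mod fs = 2.3 MHz.
2.3 MHz ≤ fs/2 = 9 MHz, appears at 2.3 MHz.
40 MHz mod fs = 4 MHz.
4 MHz ≤ fs/2 = 9 MHz, appears at 4 MHz.
22 MHz and 40 MHz both map to 4 MHz.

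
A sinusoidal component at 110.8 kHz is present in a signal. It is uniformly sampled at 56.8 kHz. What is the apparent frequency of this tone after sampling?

2.8 kHz

110.8 kHz mod fs = 54 kHz.
54 kHz > fs/2 = 28.4 kHz, folds to fs − 54 kHz = 2.8 kHz.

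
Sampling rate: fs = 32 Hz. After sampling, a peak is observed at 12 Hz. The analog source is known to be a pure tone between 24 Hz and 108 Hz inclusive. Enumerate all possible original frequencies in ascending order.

44 Hz, 52 Hz, 76 Hz, 84 Hz, 108 Hz

Frequencies that alias to 12 Hz are k·fs ± 12 Hz for integer k ≥ 0.
k=0: 12 Hz.
k=1: 20 Hz, 44 Hz.
k=2: 52 Hz, 76 Hz.
k=3: 84 Hz, 108 Hz.
k=4: 116 Hz, 140 Hz.
Within [24 Hz, 108 Hz]: 44 Hz, 52 Hz, 76 Hz, 84 Hz, 108 Hz.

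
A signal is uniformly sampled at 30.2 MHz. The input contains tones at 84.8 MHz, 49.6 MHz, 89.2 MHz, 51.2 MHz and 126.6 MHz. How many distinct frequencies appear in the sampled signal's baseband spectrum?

4

fs/2 = 15.1 MHz.
84.8 MHz mod fs = 24.4 MHz.
24.4 MHz > fs/2 = 15.1 MHz, folds to fs − 24.4 MHz = 5.8 MHz.
49.6 MHz mod fs = 19.4 MHz.
19.4 MHz > fs/2 = 15.1 MHz, folds to fs − 19.4 MHz = 10.8 MHz.
89.2 MHz mod fs = 28.8 MHz.
28.8 MHz > fs/2 = 15.1 MHz, folds to fs − 28.8 MHz = 1.4 MHz.
51.2 MHz mod fs = 21 MHz.
21 MHz > fs/2 = 15.1 MHz, folds to fs − 21 MHz = 9.2 MHz.
126.6 MHz mod fs = 5.8 MHz.
5.8 MHz ≤ fs/2 = 15.1 MHz, appears at 5.8 MHz.
Distinct values: {1.4 MHz, 5.8 MHz, 9.2 MHz, 10.8 MHz} → 4.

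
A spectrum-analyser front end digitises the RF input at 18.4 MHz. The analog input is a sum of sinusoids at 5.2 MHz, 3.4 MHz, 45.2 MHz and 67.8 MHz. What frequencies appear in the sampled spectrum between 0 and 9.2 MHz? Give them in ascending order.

fs/2 = 9.2 MHz.
5.2 MHz ≤ fs/2 = 9.2 MHz, passes unchanged.
3.4 MHz ≤ fs/2 = 9.2 MHz, passes unchanged.
45.2 MHz mod fs = 8.4 MHz.
8.4 MHz ≤ fs/2 = 9.2 MHz, appears at 8.4 MHz.
67.8 MHz mod fs = 12.6 MHz.
12.6 MHz > fs/2 = 9.2 MHz, folds to fs − 12.6 MHz = 5.8 MHz.
Distinct values: {3.4 MHz, 5.2 MHz, 5.8 MHz, 8.4 MHz}.

3.4 MHz, 5.2 MHz, 5.8 MHz, 8.4 MHz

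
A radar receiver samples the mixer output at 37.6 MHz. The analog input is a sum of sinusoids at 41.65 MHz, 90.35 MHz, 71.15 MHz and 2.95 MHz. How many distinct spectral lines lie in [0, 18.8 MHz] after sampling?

3

fs/2 = 18.8 MHz.
41.65 MHz mod fs = 4.05 MHz.
4.05 MHz ≤ fs/2 = 18.8 MHz, appears at 4.05 MHz.
90.35 MHz mod fs = 15.15 MHz.
15.15 MHz ≤ fs/2 = 18.8 MHz, appears at 15.15 MHz.
71.15 MHz mod fs = 33.55 MHz.
33.55 MHz > fs/2 = 18.8 MHz, folds to fs − 33.55 MHz = 4.05 MHz.
2.95 MHz ≤ fs/2 = 18.8 MHz, passes unchanged.
Distinct values: {2.95 MHz, 4.05 MHz, 15.15 MHz} → 3.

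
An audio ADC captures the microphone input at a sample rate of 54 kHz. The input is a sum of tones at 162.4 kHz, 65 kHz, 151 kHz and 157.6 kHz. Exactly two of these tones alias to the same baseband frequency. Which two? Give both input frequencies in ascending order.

fs/2 = 27 kHz.
162.4 kHz mod fs = 0.4 kHz.
0.4 kHz ≤ fs/2 = 27 kHz, appears at 0.4 kHz.
65 kHz mod fs = 11 kHz.
11 kHz ≤ fs/2 = 27 kHz, appears at 11 kHz.
151 kHz mod fs = 43 kHz.
43 kHz > fs/2 = 27 kHz, folds to fs − 43 kHz = 11 kHz.
157.6 kHz mod fs = 49.6 kHz.
49.6 kHz > fs/2 = 27 kHz, folds to fs − 49.6 kHz = 4.4 kHz.
65 kHz and 151 kHz both map to 11 kHz.

65 kHz, 151 kHz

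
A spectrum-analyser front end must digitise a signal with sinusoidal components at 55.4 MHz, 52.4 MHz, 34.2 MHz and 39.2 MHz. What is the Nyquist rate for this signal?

Highest-frequency component: 55.4 MHz.
Nyquist rate = 2 × 55.4 MHz = 110.8 MHz.

110.8 MHz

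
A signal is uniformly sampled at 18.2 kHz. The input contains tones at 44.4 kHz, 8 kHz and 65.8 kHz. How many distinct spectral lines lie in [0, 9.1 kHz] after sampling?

2

fs/2 = 9.1 kHz.
44.4 kHz mod fs = 8 kHz.
8 kHz ≤ fs/2 = 9.1 kHz, appears at 8 kHz.
8 kHz ≤ fs/2 = 9.1 kHz, passes unchanged.
65.8 kHz mod fs = 11.2 kHz.
11.2 kHz > fs/2 = 9.1 kHz, folds to fs − 11.2 kHz = 7 kHz.
Distinct values: {7 kHz, 8 kHz} → 2.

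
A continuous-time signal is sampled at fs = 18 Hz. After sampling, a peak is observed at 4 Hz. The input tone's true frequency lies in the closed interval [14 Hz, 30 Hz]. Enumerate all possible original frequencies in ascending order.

Frequencies that alias to 4 Hz are k·fs ± 4 Hz for integer k ≥ 0.
k=0: 4 Hz.
k=1: 14 Hz, 22 Hz.
k=2: 32 Hz, 40 Hz.
Within [14 Hz, 30 Hz]: 14 Hz, 22 Hz.

14 Hz, 22 Hz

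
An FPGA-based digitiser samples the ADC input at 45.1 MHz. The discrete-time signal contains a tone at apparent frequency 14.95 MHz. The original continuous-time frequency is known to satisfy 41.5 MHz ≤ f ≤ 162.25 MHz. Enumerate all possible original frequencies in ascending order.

60.05 MHz, 75.25 MHz, 105.15 MHz, 120.35 MHz, 150.25 MHz

Frequencies that alias to 14.95 MHz are k·fs ± 14.95 MHz for integer k ≥ 0.
k=0: 14.95 MHz.
k=1: 30.15 MHz, 60.05 MHz.
k=2: 75.25 MHz, 105.15 MHz.
k=3: 120.35 MHz, 150.25 MHz.
k=4: 165.45 MHz, 195.35 MHz.
Within [41.5 MHz, 162.25 MHz]: 60.05 MHz, 75.25 MHz, 105.15 MHz, 120.35 MHz, 150.25 MHz.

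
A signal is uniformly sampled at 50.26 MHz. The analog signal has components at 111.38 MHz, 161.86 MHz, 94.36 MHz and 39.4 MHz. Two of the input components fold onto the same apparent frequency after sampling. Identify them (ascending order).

fs/2 = 25.13 MHz.
111.38 MHz mod fs = 10.86 MHz.
10.86 MHz ≤ fs/2 = 25.13 MHz, appears at 10.86 MHz.
161.86 MHz mod fs = 11.08 MHz.
11.08 MHz ≤ fs/2 = 25.13 MHz, appears at 11.08 MHz.
94.36 MHz mod fs = 44.1 MHz.
44.1 MHz > fs/2 = 25.13 MHz, folds to fs − 44.1 MHz = 6.16 MHz.
39.4 MHz > fs/2 = 25.13 MHz, folds to fs − 39.4 MHz = 10.86 MHz.
39.4 MHz and 111.38 MHz both map to 10.86 MHz.

39.4 MHz, 111.38 MHz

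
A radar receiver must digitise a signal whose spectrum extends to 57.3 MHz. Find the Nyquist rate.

114.6 MHz

Nyquist rate = 2 × 57.3 MHz = 114.6 MHz.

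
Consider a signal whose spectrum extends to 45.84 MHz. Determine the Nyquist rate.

91.68 MHz

Nyquist rate = 2 × 45.84 MHz = 91.68 MHz.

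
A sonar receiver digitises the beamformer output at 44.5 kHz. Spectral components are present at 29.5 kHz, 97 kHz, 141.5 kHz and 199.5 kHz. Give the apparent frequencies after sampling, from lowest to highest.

fs/2 = 22.25 kHz.
29.5 kHz > fs/2 = 22.25 kHz, folds to fs − 29.5 kHz = 15 kHz.
97 kHz mod fs = 8 kHz.
8 kHz ≤ fs/2 = 22.25 kHz, appears at 8 kHz.
141.5 kHz mod fs = 8 kHz.
8 kHz ≤ fs/2 = 22.25 kHz, appears at 8 kHz.
199.5 kHz mod fs = 21.5 kHz.
21.5 kHz ≤ fs/2 = 22.25 kHz, appears at 21.5 kHz.
Distinct values: {8 kHz, 15 kHz, 21.5 kHz}.

8 kHz, 15 kHz, 21.5 kHz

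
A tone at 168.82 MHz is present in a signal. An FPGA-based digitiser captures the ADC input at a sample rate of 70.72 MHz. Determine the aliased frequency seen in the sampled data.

27.38 MHz

168.82 MHz mod fs = 27.38 MHz.
27.38 MHz ≤ fs/2 = 35.36 MHz, appears at 27.38 MHz.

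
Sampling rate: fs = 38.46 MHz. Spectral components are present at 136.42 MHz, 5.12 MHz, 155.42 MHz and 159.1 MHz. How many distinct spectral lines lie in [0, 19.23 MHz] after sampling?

4

fs/2 = 19.23 MHz.
136.42 MHz mod fs = 21.04 MHz.
21.04 MHz > fs/2 = 19.23 MHz, folds to fs − 21.04 MHz = 17.42 MHz.
5.12 MHz ≤ fs/2 = 19.23 MHz, passes unchanged.
155.42 MHz mod fs = 1.58 MHz.
1.58 MHz ≤ fs/2 = 19.23 MHz, appears at 1.58 MHz.
159.1 MHz mod fs = 5.26 MHz.
5.26 MHz ≤ fs/2 = 19.23 MHz, appears at 5.26 MHz.
Distinct values: {1.58 MHz, 5.12 MHz, 5.26 MHz, 17.42 MHz} → 4.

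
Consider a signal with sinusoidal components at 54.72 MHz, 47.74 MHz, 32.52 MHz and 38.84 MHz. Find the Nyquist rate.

109.44 MHz

Highest-frequency component: 54.72 MHz.
Nyquist rate = 2 × 54.72 MHz = 109.44 MHz.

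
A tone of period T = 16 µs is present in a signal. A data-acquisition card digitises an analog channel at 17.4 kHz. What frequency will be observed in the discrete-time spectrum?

T = 16 µs → f = 1/T = 62.5 kHz.
62.5 kHz mod fs = 10.3 kHz.
10.3 kHz > fs/2 = 8.7 kHz, folds to fs − 10.3 kHz = 7.1 kHz.

7.1 kHz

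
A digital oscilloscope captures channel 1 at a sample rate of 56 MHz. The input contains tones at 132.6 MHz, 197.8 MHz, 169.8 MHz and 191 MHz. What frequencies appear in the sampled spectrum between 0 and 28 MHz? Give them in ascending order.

fs/2 = 28 MHz.
132.6 MHz mod fs = 20.6 MHz.
20.6 MHz ≤ fs/2 = 28 MHz, appears at 20.6 MHz.
197.8 MHz mod fs = 29.8 MHz.
29.8 MHz > fs/2 = 28 MHz, folds to fs − 29.8 MHz = 26.2 MHz.
169.8 MHz mod fs = 1.8 MHz.
1.8 MHz ≤ fs/2 = 28 MHz, appears at 1.8 MHz.
191 MHz mod fs = 23 MHz.
23 MHz ≤ fs/2 = 28 MHz, appears at 23 MHz.
Distinct values: {1.8 MHz, 20.6 MHz, 23 MHz, 26.2 MHz}.

1.8 MHz, 20.6 MHz, 23 MHz, 26.2 MHz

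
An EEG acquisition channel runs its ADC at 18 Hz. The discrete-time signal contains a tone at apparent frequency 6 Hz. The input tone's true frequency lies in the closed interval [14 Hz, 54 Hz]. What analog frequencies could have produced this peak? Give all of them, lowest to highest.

24 Hz, 30 Hz, 42 Hz, 48 Hz

Frequencies that alias to 6 Hz are k·fs ± 6 Hz for integer k ≥ 0.
k=0: 6 Hz.
k=1: 12 Hz, 24 Hz.
k=2: 30 Hz, 42 Hz.
k=3: 48 Hz, 60 Hz.
k=4: 66 Hz, 78 Hz.
Within [14 Hz, 54 Hz]: 24 Hz, 30 Hz, 42 Hz, 48 Hz.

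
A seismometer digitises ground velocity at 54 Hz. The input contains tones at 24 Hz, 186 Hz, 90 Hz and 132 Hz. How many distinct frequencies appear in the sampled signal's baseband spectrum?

2

fs/2 = 27 Hz.
24 Hz ≤ fs/2 = 27 Hz, passes unchanged.
186 Hz mod fs = 24 Hz.
24 Hz ≤ fs/2 = 27 Hz, appears at 24 Hz.
90 Hz mod fs = 36 Hz.
36 Hz > fs/2 = 27 Hz, folds to fs − 36 Hz = 18 Hz.
132 Hz mod fs = 24 Hz.
24 Hz ≤ fs/2 = 27 Hz, appears at 24 Hz.
Distinct values: {18 Hz, 24 Hz} → 2.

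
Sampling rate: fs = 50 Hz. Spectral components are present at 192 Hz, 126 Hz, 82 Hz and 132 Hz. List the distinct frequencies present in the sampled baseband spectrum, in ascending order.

fs/2 = 25 Hz.
192 Hz mod fs = 42 Hz.
42 Hz > fs/2 = 25 Hz, folds to fs − 42 Hz = 8 Hz.
126 Hz mod fs = 26 Hz.
26 Hz > fs/2 = 25 Hz, folds to fs − 26 Hz = 24 Hz.
82 Hz mod fs = 32 Hz.
32 Hz > fs/2 = 25 Hz, folds to fs − 32 Hz = 18 Hz.
132 Hz mod fs = 32 Hz.
32 Hz > fs/2 = 25 Hz, folds to fs − 32 Hz = 18 Hz.
Distinct values: {8 Hz, 18 Hz, 24 Hz}.

8 Hz, 18 Hz, 24 Hz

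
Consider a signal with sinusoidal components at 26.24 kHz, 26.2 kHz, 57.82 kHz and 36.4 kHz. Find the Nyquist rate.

Highest-frequency component: 57.82 kHz.
Nyquist rate = 2 × 57.82 kHz = 115.64 kHz.

115.64 kHz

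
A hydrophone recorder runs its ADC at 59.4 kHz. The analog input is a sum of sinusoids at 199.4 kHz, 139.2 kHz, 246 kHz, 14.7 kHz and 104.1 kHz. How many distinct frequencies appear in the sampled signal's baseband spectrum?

4

fs/2 = 29.7 kHz.
199.4 kHz mod fs = 21.2 kHz.
21.2 kHz ≤ fs/2 = 29.7 kHz, appears at 21.2 kHz.
139.2 kHz mod fs = 20.4 kHz.
20.4 kHz ≤ fs/2 = 29.7 kHz, appears at 20.4 kHz.
246 kHz mod fs = 8.4 kHz.
8.4 kHz ≤ fs/2 = 29.7 kHz, appears at 8.4 kHz.
14.7 kHz ≤ fs/2 = 29.7 kHz, passes unchanged.
104.1 kHz mod fs = 44.7 kHz.
44.7 kHz > fs/2 = 29.7 kHz, folds to fs − 44.7 kHz = 14.7 kHz.
Distinct values: {8.4 kHz, 14.7 kHz, 20.4 kHz, 21.2 kHz} → 4.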